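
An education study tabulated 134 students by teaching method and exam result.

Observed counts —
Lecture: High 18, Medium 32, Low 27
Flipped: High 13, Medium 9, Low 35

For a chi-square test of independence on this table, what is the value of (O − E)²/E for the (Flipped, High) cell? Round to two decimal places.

Row total (Flipped) = 57; column total (High) = 31; N = 134.
Expected count E = 57 × 31 / 134 = 13.187.
Contribution = (O − E)²/E = (13 − 13.187)² / 13.187 = 0.00.

0.00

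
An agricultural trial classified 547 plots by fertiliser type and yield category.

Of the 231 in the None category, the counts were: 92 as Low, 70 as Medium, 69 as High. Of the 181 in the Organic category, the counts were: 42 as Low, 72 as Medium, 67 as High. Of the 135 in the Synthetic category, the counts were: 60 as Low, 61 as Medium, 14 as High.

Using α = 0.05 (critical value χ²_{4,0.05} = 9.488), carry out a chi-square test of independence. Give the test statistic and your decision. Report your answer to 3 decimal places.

38.479; reject H₀

Row totals: 231, 181, 135. Column totals: 194, 203, 150. Grand total N = 547.
Expected counts (row total × column total / N):
  None, Low: 231×194/547 = 81.9269
  None, Medium: 231×203/547 = 85.7276
  None, High: 231×150/547 = 63.3455
  Organic, Low: 181×194/547 = 64.1938
  Organic, Medium: 181×203/547 = 67.1718
  Organic, High: 181×150/547 = 49.6344
  Synthetic, Low: 135×194/547 = 47.8793
  Synthetic, Medium: 135×203/547 = 50.1005
  Synthetic, High: 135×150/547 = 37.0201
Contributions (O − E)²/E:
  (92 − 81.9269)²/81.9269 = 1.2385
  (70 − 85.7276)²/85.7276 = 2.8854
  (69 − 63.3455)²/63.3455 = 0.5047
  (42 − 64.1938)²/64.1938 = 7.6731
  (72 − 67.1718)²/67.1718 = 0.3470
  (67 − 49.6344)²/49.6344 = 6.0757
  (60 − 47.8793)²/47.8793 = 3.0684
  (61 − 50.1005)²/50.1005 = 2.3712
  (14 − 37.0201)²/37.0201 = 14.3145
χ² = 1.2385 + 2.8854 + 0.5047 + 7.6731 + 0.3470 + 6.0757 + 3.0684 + 2.3712 + 14.3145 = 38.479
df = (3−1)(3−1) = 4. Since 38.479 > 9.488, reject the null hypothesis of independence at α = 0.05.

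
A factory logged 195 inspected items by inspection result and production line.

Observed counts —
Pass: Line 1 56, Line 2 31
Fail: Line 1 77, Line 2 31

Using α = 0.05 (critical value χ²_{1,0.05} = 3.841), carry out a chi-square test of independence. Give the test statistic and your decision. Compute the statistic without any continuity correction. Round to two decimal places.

Row totals: 87, 108. Column totals: 133, 62. Grand total N = 195.
Expected counts (row total × column total / N):
  Pass, Line 1: 87×133/195 = 59.338
  Pass, Line 2: 87×62/195 = 27.662
  Fail, Line 1: 108×133/195 = 73.662
  Fail, Line 2: 108×62/195 = 34.338
Contributions (O − E)²/E:
  (56 − 59.338)²/59.338 = 0.1878
  (31 − 27.662)²/27.662 = 0.4028
  (77 − 73.662)²/73.662 = 0.1513
  (31 − 34.338)²/34.338 = 0.3245
χ² = 0.1878 + 0.4028 + 0.1513 + 0.3245 = 1.07
df = (2−1)(2−1) = 1. Since 1.07 < 3.841, fail to reject the null hypothesis of independence at α = 0.05.

1.07; fail to reject H₀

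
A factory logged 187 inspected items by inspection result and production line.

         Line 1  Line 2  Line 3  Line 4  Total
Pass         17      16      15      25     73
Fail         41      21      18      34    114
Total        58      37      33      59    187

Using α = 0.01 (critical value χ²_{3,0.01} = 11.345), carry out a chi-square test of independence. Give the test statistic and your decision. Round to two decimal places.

3.43; fail to reject H₀

Grand total N = 187.
Expected counts (row total × column total / N):
  Pass, Line 1: 73×58/187 = 22.642
  Pass, Line 2: 73×37/187 = 14.444
  Pass, Line 3: 73×33/187 = 12.882
  Pass, Line 4: 73×59/187 = 23.032
  Fail, Line 1: 114×58/187 = 35.358
  Fail, Line 2: 114×37/187 = 22.556
  Fail, Line 3: 114×33/187 = 20.118
  Fail, Line 4: 114×59/187 = 35.968
Contributions (O − E)²/E:
  (17 − 22.642)²/22.642 = 1.4059
  (16 − 14.444)²/14.444 = 0.1676
  (15 − 12.882)²/12.882 = 0.3482
  (25 − 23.032)²/23.032 = 0.1682
  (41 − 35.358)²/35.358 = 0.9003
  (21 − 22.556)²/22.556 = 0.1073
  (18 − 20.118)²/20.118 = 0.2230
  (34 − 35.968)²/35.968 = 0.1077
χ² = 1.4059 + 0.1676 + 0.3482 + 0.1682 + 0.9003 + 0.1073 + 0.2230 + 0.1077 = 3.43
df = (2−1)(4−1) = 3. Since 3.43 < 11.345, fail to reject the null hypothesis of independence at α = 0.01.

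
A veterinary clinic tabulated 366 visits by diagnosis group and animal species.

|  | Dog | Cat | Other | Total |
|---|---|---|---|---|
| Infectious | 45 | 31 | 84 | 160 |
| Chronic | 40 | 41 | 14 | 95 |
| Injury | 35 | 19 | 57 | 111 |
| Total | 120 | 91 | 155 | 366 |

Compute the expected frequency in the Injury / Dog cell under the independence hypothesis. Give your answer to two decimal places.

Row total (Injury) = 111; column total (Dog) = 120; grand total N = 366.
Expected count = (row total × column total) / N = 111 × 120 / 366 = 36.39.

36.39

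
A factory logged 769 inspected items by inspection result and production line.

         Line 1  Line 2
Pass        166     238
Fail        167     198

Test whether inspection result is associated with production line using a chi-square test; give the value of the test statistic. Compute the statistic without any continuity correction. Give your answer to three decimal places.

1.699

Row totals: 404, 365. Column totals: 333, 436. Grand total N = 769.
Expected counts (row total × column total / N):
  Pass, Line 1: 404×333/769 = 174.9441
  Pass, Line 2: 404×436/769 = 229.0559
  Fail, Line 1: 365×333/769 = 158.0559
  Fail, Line 2: 365×436/769 = 206.9441
Contributions (O − E)²/E:
  (166 − 174.9441)²/174.9441 = 0.4573
  (238 − 229.0559)²/229.0559 = 0.3492
  (167 − 158.0559)²/158.0559 = 0.5061
  (198 − 206.9441)²/206.9441 = 0.3866
χ² = 0.4573 + 0.3492 + 0.5061 + 0.3866 = 1.699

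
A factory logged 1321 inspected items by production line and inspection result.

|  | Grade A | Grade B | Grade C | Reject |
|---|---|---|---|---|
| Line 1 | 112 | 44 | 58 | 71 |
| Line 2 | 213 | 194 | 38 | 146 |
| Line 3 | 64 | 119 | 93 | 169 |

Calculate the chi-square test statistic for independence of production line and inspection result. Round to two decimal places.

Row totals: 285, 591, 445. Column totals: 389, 357, 189, 386. Grand total N = 1321.
Expected counts (row total × column total / N):
  Line 1, Grade A: 285×389/1321 = 83.925
  Line 1, Grade B: 285×357/1321 = 77.021
  Line 1, Grade C: 285×189/1321 = 40.776
  Line 1, Reject: 285×386/1321 = 83.278
  Line 2, Grade A: 591×389/1321 = 174.034
  Line 2, Grade B: 591×357/1321 = 159.718
  Line 2, Grade C: 591×189/1321 = 84.556
  Line 2, Reject: 591×386/1321 = 172.692
  Line 3, Grade A: 445×389/1321 = 131.041
  Line 3, Grade B: 445×357/1321 = 120.261
  Line 3, Grade C: 445×189/1321 = 63.668
  Line 3, Reject: 445×386/1321 = 130.030
Contributions (O − E)²/E:
  (112 − 83.925)²/83.925 = 9.3918
  (44 − 77.021)²/77.021 = 14.1570
  (58 − 40.776)²/40.776 = 7.2755
  (71 − 83.278)²/83.278 = 1.8102
  (213 − 174.034)²/174.034 = 8.7244
  (194 − 159.718)²/159.718 = 7.3583
  (38 − 84.556)²/84.556 = 25.6334
  (146 − 172.692)²/172.692 = 4.1256
  (64 − 131.041)²/131.041 = 34.2984
  (119 − 120.261)²/120.261 = 0.0132
  (93 − 63.668)²/63.668 = 13.5133
  (169 − 130.030)²/130.030 = 11.6793
χ² = 9.3918 + 14.1570 + 7.2755 + 1.8102 + 8.7244 + 7.3583 + 25.6334 + 4.1256 + 34.2984 + 0.0132 + 13.5133 + 11.6793 = 137.98

137.98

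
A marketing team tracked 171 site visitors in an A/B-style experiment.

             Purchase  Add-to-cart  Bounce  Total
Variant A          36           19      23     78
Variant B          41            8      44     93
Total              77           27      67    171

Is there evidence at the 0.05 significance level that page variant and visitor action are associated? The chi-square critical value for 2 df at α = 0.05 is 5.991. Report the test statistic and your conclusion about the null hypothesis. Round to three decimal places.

10.151; reject H₀

Grand total N = 171.
Expected counts (row total × column total / N):
  Variant A, Purchase: 78×77/171 = 35.1228
  Variant A, Add-to-cart: 78×27/171 = 12.3158
  Variant A, Bounce: 78×67/171 = 30.5614
  Variant B, Purchase: 93×77/171 = 41.8772
  Variant B, Add-to-cart: 93×27/171 = 14.6842
  Variant B, Bounce: 93×67/171 = 36.4386
Contributions (O − E)²/E:
  (36 − 35.1228)²/35.1228 = 0.0219
  (19 − 12.3158)²/12.3158 = 3.6277
  (23 − 30.5614)²/30.5614 = 1.8708
  (41 − 41.8772)²/41.8772 = 0.0184
  (8 − 14.6842)²/14.6842 = 3.0426
  (44 − 36.4386)²/36.4386 = 1.5691
χ² = 0.0219 + 3.6277 + 1.8708 + 0.0184 + 3.0426 + 1.5691 = 10.151
df = (2−1)(3−1) = 2. Since 10.151 > 5.991, reject the null hypothesis of independence at α = 0.05.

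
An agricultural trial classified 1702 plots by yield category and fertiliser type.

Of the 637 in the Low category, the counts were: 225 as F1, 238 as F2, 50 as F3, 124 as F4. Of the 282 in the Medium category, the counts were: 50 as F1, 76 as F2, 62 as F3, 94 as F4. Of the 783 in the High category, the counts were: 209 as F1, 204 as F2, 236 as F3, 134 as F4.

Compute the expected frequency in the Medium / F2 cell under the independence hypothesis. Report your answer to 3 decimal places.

85.826

Row total (Medium) = 282; column total (F2) = 518; grand total N = 1702.
Expected count = (row total × column total) / N = 282 × 518 / 1702 = 85.826.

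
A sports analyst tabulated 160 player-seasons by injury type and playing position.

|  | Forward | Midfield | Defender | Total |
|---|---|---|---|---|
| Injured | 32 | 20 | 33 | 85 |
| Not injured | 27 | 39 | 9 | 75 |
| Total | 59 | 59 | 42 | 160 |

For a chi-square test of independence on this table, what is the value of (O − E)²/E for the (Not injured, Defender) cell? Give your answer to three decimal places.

5.802

Row total (Not injured) = 75; column total (Defender) = 42; N = 160.
Expected count E = 75 × 42 / 160 = 19.6875.
Contribution = (O − E)²/E = (9 − 19.6875)² / 19.6875 = 5.802.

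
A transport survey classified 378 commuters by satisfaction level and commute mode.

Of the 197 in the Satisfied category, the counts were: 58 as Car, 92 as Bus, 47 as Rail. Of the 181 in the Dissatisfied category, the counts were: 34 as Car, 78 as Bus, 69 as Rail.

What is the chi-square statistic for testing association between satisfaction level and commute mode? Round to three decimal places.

Row totals: 197, 181. Column totals: 92, 170, 116. Grand total N = 378.
Expected counts (row total × column total / N):
  Satisfied, Car: 197×92/378 = 47.9471
  Satisfied, Bus: 197×170/378 = 88.5979
  Satisfied, Rail: 197×116/378 = 60.4550
  Dissatisfied, Car: 181×92/378 = 44.0529
  Dissatisfied, Bus: 181×170/378 = 81.4021
  Dissatisfied, Rail: 181×116/378 = 55.5450
Contributions (O − E)²/E:
  (58 − 47.9471)²/47.9471 = 2.1078
  (92 − 88.5979)²/88.5979 = 0.1306
  (47 − 60.4550)²/60.4550 = 2.9946
  (34 − 44.0529)²/44.0529 = 2.2941
  (78 − 81.4021)²/81.4021 = 0.1422
  (69 − 55.5450)²/55.5450 = 3.2593
χ² = 2.1078 + 0.1306 + 2.9946 + 2.2941 + 0.1422 + 3.2593 = 10.929

10.929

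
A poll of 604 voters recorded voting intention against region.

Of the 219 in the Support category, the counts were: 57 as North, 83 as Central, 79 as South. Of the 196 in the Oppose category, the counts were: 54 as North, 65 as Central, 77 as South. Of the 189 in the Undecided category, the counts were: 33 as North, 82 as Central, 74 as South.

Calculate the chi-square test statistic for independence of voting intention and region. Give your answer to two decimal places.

7.81

Row totals: 219, 196, 189. Column totals: 144, 230, 230. Grand total N = 604.
Expected counts (row total × column total / N):
  Support, North: 219×144/604 = 52.212
  Support, Central: 219×230/604 = 83.394
  Support, South: 219×230/604 = 83.394
  Oppose, North: 196×144/604 = 46.728
  Oppose, Central: 196×230/604 = 74.636
  Oppose, South: 196×230/604 = 74.636
  Undecided, North: 189×144/604 = 45.060
  Undecided, Central: 189×230/604 = 71.970
  Undecided, South: 189×230/604 = 71.970
Contributions (O − E)²/E:
  (57 − 52.212)²/52.212 = 0.4391
  (83 − 83.394)²/83.394 = 0.0019
  (79 − 83.394)²/83.394 = 0.2315
  (54 − 46.728)²/46.728 = 1.1317
  (65 − 74.636)²/74.636 = 1.2441
  (77 − 74.636)²/74.636 = 0.0749
  (33 − 45.060)²/45.060 = 3.2278
  (82 − 71.970)²/71.970 = 1.3978
  (74 − 71.970)²/71.970 = 0.0573
χ² = 0.4391 + 0.0019 + 0.2315 + 1.1317 + 1.2441 + 0.0749 + 3.2278 + 1.3978 + 0.0573 = 7.81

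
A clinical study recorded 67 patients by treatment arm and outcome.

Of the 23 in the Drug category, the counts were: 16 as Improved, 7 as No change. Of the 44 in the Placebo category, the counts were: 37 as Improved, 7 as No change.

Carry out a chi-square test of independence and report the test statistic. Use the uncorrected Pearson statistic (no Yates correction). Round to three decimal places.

1.928

Row totals: 23, 44. Column totals: 53, 14. Grand total N = 67.
Expected counts (row total × column total / N):
  Drug, Improved: 23×53/67 = 18.1940
  Drug, No change: 23×14/67 = 4.8060
  Placebo, Improved: 44×53/67 = 34.8060
  Placebo, No change: 44×14/67 = 9.1940
Contributions (O − E)²/E:
  (16 − 18.1940)²/18.1940 = 0.2646
  (7 − 4.8060)²/4.8060 = 1.0016
  (37 − 34.8060)²/34.8060 = 0.1383
  (7 − 9.1940)²/9.1940 = 0.5236
χ² = 0.2646 + 1.0016 + 0.1383 + 0.5236 = 1.928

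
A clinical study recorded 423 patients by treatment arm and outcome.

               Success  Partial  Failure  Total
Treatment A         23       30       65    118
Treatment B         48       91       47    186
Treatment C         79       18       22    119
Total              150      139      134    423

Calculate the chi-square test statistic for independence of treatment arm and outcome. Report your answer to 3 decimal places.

102.808

Grand total N = 423.
Expected counts (row total × column total / N):
  Treatment A, Success: 118×150/423 = 41.8440
  Treatment A, Partial: 118×139/423 = 38.7754
  Treatment A, Failure: 118×134/423 = 37.3806
  Treatment B, Success: 186×150/423 = 65.9574
  Treatment B, Partial: 186×139/423 = 61.1206
  Treatment B, Failure: 186×134/423 = 58.9220
  Treatment C, Success: 119×150/423 = 42.1986
  Treatment C, Partial: 119×139/423 = 39.1040
  Treatment C, Failure: 119×134/423 = 37.6974
Contributions (O − E)²/E:
  (23 − 41.8440)²/41.8440 = 8.4862
  (30 − 38.7754)²/38.7754 = 1.9860
  (65 − 37.3806)²/37.3806 = 20.4071
  (48 − 65.9574)²/65.9574 = 4.8890
  (91 − 61.1206)²/61.1206 = 14.6068
  (47 − 58.9220)²/58.9220 = 2.4122
  (79 − 42.1986)²/42.1986 = 32.0945
  (18 − 39.1040)²/39.1040 = 11.3896
  (22 − 37.6974)²/37.6974 = 6.5365
χ² = 8.4862 + 1.9860 + 20.4071 + 4.8890 + 14.6068 + 2.4122 + 32.0945 + 11.3896 + 6.5365 = 102.808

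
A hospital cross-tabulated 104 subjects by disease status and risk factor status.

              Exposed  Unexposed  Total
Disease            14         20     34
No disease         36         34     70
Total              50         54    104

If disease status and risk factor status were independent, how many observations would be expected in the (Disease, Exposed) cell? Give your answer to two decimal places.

Row total (Disease) = 34; column total (Exposed) = 50; grand total N = 104.
Expected count = (row total × column total) / N = 34 × 50 / 104 = 16.35.

16.35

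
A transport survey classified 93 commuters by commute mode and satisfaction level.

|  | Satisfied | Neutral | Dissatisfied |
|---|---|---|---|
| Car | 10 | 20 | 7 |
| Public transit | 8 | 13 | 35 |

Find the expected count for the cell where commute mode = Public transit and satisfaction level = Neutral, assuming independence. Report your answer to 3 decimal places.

19.871

Row total (Public transit) = 56; column total (Neutral) = 33; grand total N = 93.
Expected count = (row total × column total) / N = 56 × 33 / 93 = 19.871.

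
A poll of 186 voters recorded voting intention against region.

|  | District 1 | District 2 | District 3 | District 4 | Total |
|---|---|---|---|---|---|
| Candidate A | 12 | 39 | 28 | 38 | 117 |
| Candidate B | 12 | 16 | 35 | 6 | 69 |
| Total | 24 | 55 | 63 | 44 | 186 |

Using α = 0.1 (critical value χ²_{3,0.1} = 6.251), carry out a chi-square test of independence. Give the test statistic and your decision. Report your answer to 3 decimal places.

22.800; reject H₀

Grand total N = 186.
Expected counts (row total × column total / N):
  Candidate A, District 1: 117×24/186 = 15.09677
  Candidate A, District 2: 117×55/186 = 34.59677
  Candidate A, District 3: 117×63/186 = 39.62903
  Candidate A, District 4: 117×44/186 = 27.67742
  Candidate B, District 1: 69×24/186 = 8.90323
  Candidate B, District 2: 69×55/186 = 20.40323
  Candidate B, District 3: 69×63/186 = 23.37097
  Candidate B, District 4: 69×44/186 = 16.32258
Contributions (O − E)²/E:
  (12 − 15.09677)²/15.09677 = 0.6352
  (39 − 34.59677)²/34.59677 = 0.5604
  (28 − 39.62903)²/39.62903 = 3.4125
  (38 − 27.67742)²/27.67742 = 3.8499
  (12 − 8.90323)²/8.90323 = 1.0771
  (16 − 20.40323)²/20.40323 = 0.9503
  (35 − 23.37097)²/23.37097 = 5.7864
  (6 − 16.32258)²/16.32258 = 6.5281
χ² = 0.6352 + 0.5604 + 3.4125 + 3.8499 + 1.0771 + 0.9503 + 5.7864 + 6.5281 = 22.800
df = (2−1)(4−1) = 3. Since 22.800 > 6.251, reject the null hypothesis of independence at α = 0.1.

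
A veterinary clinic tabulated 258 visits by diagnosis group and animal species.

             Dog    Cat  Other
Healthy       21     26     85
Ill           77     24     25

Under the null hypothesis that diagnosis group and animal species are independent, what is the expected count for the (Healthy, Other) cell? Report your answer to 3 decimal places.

Row total (Healthy) = 132; column total (Other) = 110; grand total N = 258.
Expected count = (row total × column total) / N = 132 × 110 / 258 = 56.279.

56.279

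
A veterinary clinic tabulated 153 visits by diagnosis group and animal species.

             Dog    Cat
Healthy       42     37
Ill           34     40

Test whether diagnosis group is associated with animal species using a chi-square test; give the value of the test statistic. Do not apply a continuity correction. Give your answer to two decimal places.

0.80

Row totals: 79, 74. Column totals: 76, 77. Grand total N = 153.
Expected counts (row total × column total / N):
  Healthy, Dog: 79×76/153 = 39.242
  Healthy, Cat: 79×77/153 = 39.758
  Ill, Dog: 74×76/153 = 36.758
  Ill, Cat: 74×77/153 = 37.242
Contributions (O − E)²/E:
  (42 − 39.242)²/39.242 = 0.1938
  (37 − 39.758)²/39.758 = 0.1913
  (34 − 36.758)²/36.758 = 0.2069
  (40 − 37.242)²/37.242 = 0.2042
χ² = 0.1938 + 0.1913 + 0.2069 + 0.2042 = 0.80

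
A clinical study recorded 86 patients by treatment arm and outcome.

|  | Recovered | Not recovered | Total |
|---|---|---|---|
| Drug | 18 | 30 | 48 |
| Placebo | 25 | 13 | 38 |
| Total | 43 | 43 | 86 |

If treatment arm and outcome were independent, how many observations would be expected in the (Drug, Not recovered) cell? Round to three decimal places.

Row total (Drug) = 48; column total (Not recovered) = 43; grand total N = 86.
Expected count = (row total × column total) / N = 48 × 43 / 86 = 24.000.

24.000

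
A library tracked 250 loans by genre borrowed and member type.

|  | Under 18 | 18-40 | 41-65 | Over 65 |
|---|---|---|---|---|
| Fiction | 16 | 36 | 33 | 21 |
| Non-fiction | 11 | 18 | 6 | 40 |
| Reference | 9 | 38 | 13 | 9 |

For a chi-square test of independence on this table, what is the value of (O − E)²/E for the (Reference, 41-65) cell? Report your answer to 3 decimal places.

Row total (Reference) = 69; column total (41-65) = 52; N = 250.
Expected count E = 69 × 52 / 250 = 14.3520.
Contribution = (O − E)²/E = (13 − 14.3520)² / 14.3520 = 0.127.

0.127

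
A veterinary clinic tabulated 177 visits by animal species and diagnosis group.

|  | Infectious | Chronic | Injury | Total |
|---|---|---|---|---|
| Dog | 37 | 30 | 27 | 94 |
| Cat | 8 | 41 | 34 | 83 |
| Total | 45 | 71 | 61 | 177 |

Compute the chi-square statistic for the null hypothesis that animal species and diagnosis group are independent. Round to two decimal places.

Grand total N = 177.
Expected counts (row total × column total / N):
  Dog, Infectious: 94×45/177 = 23.898
  Dog, Chronic: 94×71/177 = 37.706
  Dog, Injury: 94×61/177 = 32.395
  Cat, Infectious: 83×45/177 = 21.102
  Cat, Chronic: 83×71/177 = 33.294
  Cat, Injury: 83×61/177 = 28.605
Contributions (O − E)²/E:
  (37 − 23.898)²/23.898 = 7.1831
  (30 − 37.706)²/37.706 = 1.5749
  (27 − 32.395)²/32.395 = 0.8985
  (8 − 21.102)²/21.102 = 8.1349
  (41 − 33.294)²/33.294 = 1.7836
  (34 − 28.605)²/28.605 = 1.0175
χ² = 7.1831 + 1.5749 + 0.8985 + 8.1349 + 1.7836 + 1.0175 = 20.59

20.59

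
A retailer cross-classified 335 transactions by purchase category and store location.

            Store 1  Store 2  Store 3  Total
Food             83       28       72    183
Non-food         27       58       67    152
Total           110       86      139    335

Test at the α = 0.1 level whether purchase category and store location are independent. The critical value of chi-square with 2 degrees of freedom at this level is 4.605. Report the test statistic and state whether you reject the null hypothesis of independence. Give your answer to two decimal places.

36.60; reject H₀

Grand total N = 335.
Expected counts (row total × column total / N):
  Food, Store 1: 183×110/335 = 60.0896
  Food, Store 2: 183×86/335 = 46.9791
  Food, Store 3: 183×139/335 = 75.9313
  Non-food, Store 1: 152×110/335 = 49.9104
  Non-food, Store 2: 152×86/335 = 39.0209
  Non-food, Store 3: 152×139/335 = 63.0687
Contributions (O − E)²/E:
  (83 − 60.0896)²/60.0896 = 8.7351
  (28 − 46.9791)²/46.9791 = 7.6674
  (72 − 75.9313)²/75.9313 = 0.2035
  (27 − 49.9104)²/49.9104 = 10.5166
  (58 − 39.0209)²/39.0209 = 9.2311
  (67 − 63.0687)²/63.0687 = 0.2451
χ² = 8.7351 + 7.6674 + 0.2035 + 10.5166 + 9.2311 + 0.2451 = 36.60
df = (2−1)(3−1) = 2. Since 36.60 > 4.605, reject the null hypothesis of independence at α = 0.1.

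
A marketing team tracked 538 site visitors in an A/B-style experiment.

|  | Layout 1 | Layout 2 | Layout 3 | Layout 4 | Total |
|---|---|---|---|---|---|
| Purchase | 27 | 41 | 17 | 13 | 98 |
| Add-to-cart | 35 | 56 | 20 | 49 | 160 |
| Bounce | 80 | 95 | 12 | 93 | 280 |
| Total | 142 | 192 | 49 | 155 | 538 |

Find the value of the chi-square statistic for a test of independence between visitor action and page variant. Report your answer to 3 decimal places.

29.855

Grand total N = 538.
Expected counts (row total × column total / N):
  Purchase, Layout 1: 98×142/538 = 25.8662
  Purchase, Layout 2: 98×192/538 = 34.9740
  Purchase, Layout 3: 98×49/538 = 8.9257
  Purchase, Layout 4: 98×155/538 = 28.2342
  Add-to-cart, Layout 1: 160×142/538 = 42.2305
  Add-to-cart, Layout 2: 160×192/538 = 57.1004
  Add-to-cart, Layout 3: 160×49/538 = 14.5725
  Add-to-cart, Layout 4: 160×155/538 = 46.0967
  Bounce, Layout 1: 280×142/538 = 73.9033
  Bounce, Layout 2: 280×192/538 = 99.9257
  Bounce, Layout 3: 280×49/538 = 25.5019
  Bounce, Layout 4: 280×155/538 = 80.6691
Contributions (O − E)²/E:
  (27 − 25.8662)²/25.8662 = 0.0497
  (41 − 34.9740)²/34.9740 = 1.0383
  (17 − 8.9257)²/8.9257 = 7.3041
  (13 − 28.2342)²/28.2342 = 8.2198
  (35 − 42.2305)²/42.2305 = 1.2380
  (56 − 57.1004)²/57.1004 = 0.0212
  (20 − 14.5725)²/14.5725 = 2.0215
  (49 − 46.0967)²/46.0967 = 0.1829
  (80 − 73.9033)²/73.9033 = 0.5030
  (95 − 99.9257)²/99.9257 = 0.2428
  (12 − 25.5019)²/25.5019 = 7.1485
  (93 − 80.6691)²/80.6691 = 1.8849
χ² = 0.0497 + 1.0383 + 7.3041 + 8.2198 + 1.2380 + 0.0212 + 2.0215 + 0.1829 + 0.5030 + 0.2428 + 7.1485 + 1.8849 = 29.855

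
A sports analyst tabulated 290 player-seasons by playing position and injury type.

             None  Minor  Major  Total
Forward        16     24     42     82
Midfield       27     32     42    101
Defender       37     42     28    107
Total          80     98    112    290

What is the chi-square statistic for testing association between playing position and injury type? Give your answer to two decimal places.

13.33

Grand total N = 290.
Expected counts (row total × column total / N):
  Forward, None: 82×80/290 = 22.621
  Forward, Minor: 82×98/290 = 27.710
  Forward, Major: 82×112/290 = 31.669
  Midfield, None: 101×80/290 = 27.862
  Midfield, Minor: 101×98/290 = 34.131
  Midfield, Major: 101×112/290 = 39.007
  Defender, None: 107×80/290 = 29.517
  Defender, Minor: 107×98/290 = 36.159
  Defender, Major: 107×112/290 = 41.324
Contributions (O − E)²/E:
  (16 − 22.621)²/22.621 = 1.9379
  (24 − 27.710)²/27.710 = 0.4967
  (42 − 31.669)²/31.669 = 3.3702
  (27 − 27.862)²/27.862 = 0.0267
  (32 − 34.131)²/34.131 = 0.1331
  (42 − 39.007)²/39.007 = 0.2297
  (37 − 29.517)²/29.517 = 1.8971
  (42 − 36.159)²/36.159 = 0.9435
  (28 − 41.324)²/41.324 = 4.2960
χ² = 1.9379 + 0.4967 + 3.3702 + 0.0267 + 0.1331 + 0.2297 + 1.8971 + 0.9435 + 4.2960 = 13.33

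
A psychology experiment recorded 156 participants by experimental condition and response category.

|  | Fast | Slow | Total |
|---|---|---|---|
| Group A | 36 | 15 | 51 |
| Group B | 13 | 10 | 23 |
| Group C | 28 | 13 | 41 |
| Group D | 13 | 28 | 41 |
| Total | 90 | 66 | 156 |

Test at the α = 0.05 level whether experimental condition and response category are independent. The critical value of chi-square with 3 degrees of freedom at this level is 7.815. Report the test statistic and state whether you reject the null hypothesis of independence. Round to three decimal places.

Grand total N = 156.
Expected counts (row total × column total / N):
  Group A, Fast: 51×90/156 = 29.4231
  Group A, Slow: 51×66/156 = 21.5769
  Group B, Fast: 23×90/156 = 13.2692
  Group B, Slow: 23×66/156 = 9.7308
  Group C, Fast: 41×90/156 = 23.6538
  Group C, Slow: 41×66/156 = 17.3462
  Group D, Fast: 41×90/156 = 23.6538
  Group D, Slow: 41×66/156 = 17.3462
Contributions (O − E)²/E:
  (36 − 29.4231)²/29.4231 = 1.4701
  (15 − 21.5769)²/21.5769 = 2.0047
  (13 − 13.2692)²/13.2692 = 0.0055
  (10 − 9.7308)²/9.7308 = 0.0074
  (28 − 23.6538)²/23.6538 = 0.7986
  (13 − 17.3462)²/17.3462 = 1.0890
  (13 − 23.6538)²/23.6538 = 4.7985
  (28 − 17.3462)²/17.3462 = 6.5434
χ² = 1.4701 + 2.0047 + 0.0055 + 0.0074 + 0.7986 + 1.0890 + 4.7985 + 6.5434 = 16.717
df = (4−1)(2−1) = 3. Since 16.717 > 7.815, reject the null hypothesis of independence at α = 0.05.

16.717; reject H₀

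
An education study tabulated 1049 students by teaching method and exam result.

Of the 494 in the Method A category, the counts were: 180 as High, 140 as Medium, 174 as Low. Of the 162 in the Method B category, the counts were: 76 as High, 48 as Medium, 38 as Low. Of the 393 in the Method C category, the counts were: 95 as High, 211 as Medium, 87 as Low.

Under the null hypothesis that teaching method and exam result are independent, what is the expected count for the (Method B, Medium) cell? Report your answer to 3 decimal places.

Row total (Method B) = 162; column total (Medium) = 399; grand total N = 1049.
Expected count = (row total × column total) / N = 162 × 399 / 1049 = 61.619.

61.619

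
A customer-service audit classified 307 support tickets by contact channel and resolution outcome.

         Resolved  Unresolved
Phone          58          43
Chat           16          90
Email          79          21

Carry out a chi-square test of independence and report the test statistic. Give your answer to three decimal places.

87.526

Row totals: 101, 106, 100. Column totals: 153, 154. Grand total N = 307.
Expected counts (row total × column total / N):
  Phone, Resolved: 101×153/307 = 50.3355
  Phone, Unresolved: 101×154/307 = 50.6645
  Chat, Resolved: 106×153/307 = 52.8274
  Chat, Unresolved: 106×154/307 = 53.1726
  Email, Resolved: 100×153/307 = 49.8371
  Email, Unresolved: 100×154/307 = 50.1629
Contributions (O − E)²/E:
  (58 − 50.3355)²/50.3355 = 1.1671
  (43 − 50.6645)²/50.6645 = 1.1595
  (16 − 52.8274)²/52.8274 = 25.6734
  (90 − 53.1726)²/53.1726 = 25.5067
  (79 − 49.8371)²/49.8371 = 17.0651
  (21 − 50.1629)²/50.1629 = 16.9543
χ² = 1.1671 + 1.1595 + 25.6734 + 25.5067 + 17.0651 + 16.9543 = 87.526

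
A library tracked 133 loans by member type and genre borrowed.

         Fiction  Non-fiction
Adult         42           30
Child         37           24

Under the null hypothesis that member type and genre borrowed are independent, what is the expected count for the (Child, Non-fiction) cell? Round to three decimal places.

24.767

Row total (Child) = 61; column total (Non-fiction) = 54; grand total N = 133.
Expected count = (row total × column total) / N = 61 × 54 / 133 = 24.767.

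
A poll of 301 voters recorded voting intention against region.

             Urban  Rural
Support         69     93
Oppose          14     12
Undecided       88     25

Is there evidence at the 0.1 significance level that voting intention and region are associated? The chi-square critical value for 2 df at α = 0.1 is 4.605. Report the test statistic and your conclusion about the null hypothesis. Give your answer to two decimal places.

Row totals: 162, 26, 113. Column totals: 171, 130. Grand total N = 301.
Expected counts (row total × column total / N):
  Support, Urban: 162×171/301 = 92.033
  Support, Rural: 162×130/301 = 69.967
  Oppose, Urban: 26×171/301 = 14.771
  Oppose, Rural: 26×130/301 = 11.229
  Undecided, Urban: 113×171/301 = 64.196
  Undecided, Rural: 113×130/301 = 48.804
Contributions (O − E)²/E:
  (69 − 92.033)²/92.033 = 5.7644
  (93 − 69.967)²/69.967 = 7.5824
  (14 − 14.771)²/14.771 = 0.0402
  (12 − 11.229)²/11.229 = 0.0529
  (88 − 64.196)²/64.196 = 8.8266
  (25 − 48.804)²/48.804 = 11.6103
χ² = 5.7644 + 7.5824 + 0.0402 + 0.0529 + 8.8266 + 11.6103 = 33.88
df = (3−1)(2−1) = 2. Since 33.88 > 4.605, reject the null hypothesis of independence at α = 0.1.

33.88; reject H₀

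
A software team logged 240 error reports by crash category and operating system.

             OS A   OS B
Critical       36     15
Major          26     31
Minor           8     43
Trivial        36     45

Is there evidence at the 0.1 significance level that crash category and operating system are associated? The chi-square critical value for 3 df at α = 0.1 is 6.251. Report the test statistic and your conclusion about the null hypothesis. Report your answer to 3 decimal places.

31.264; reject H₀

Row totals: 51, 57, 51, 81. Column totals: 106, 134. Grand total N = 240.
Expected counts (row total × column total / N):
  Critical, OS A: 51×106/240 = 22.5250
  Critical, OS B: 51×134/240 = 28.4750
  Major, OS A: 57×106/240 = 25.1750
  Major, OS B: 57×134/240 = 31.8250
  Minor, OS A: 51×106/240 = 22.5250
  Minor, OS B: 51×134/240 = 28.4750
  Trivial, OS A: 81×106/240 = 35.7750
  Trivial, OS B: 81×134/240 = 45.2250
Contributions (O − E)²/E:
  (36 − 22.5250)²/22.5250 = 8.0611
  (15 − 28.4750)²/28.4750 = 6.3767
  (26 − 25.1750)²/25.1750 = 0.0270
  (31 − 31.8250)²/31.8250 = 0.0214
  (8 − 22.5250)²/22.5250 = 9.3663
  (43 − 28.4750)²/28.4750 = 7.4092
  (36 − 35.7750)²/35.7750 = 0.0014
  (45 − 45.2250)²/45.2250 = 0.0011
χ² = 8.0611 + 6.3767 + 0.0270 + 0.0214 + 9.3663 + 7.4092 + 0.0014 + 0.0011 = 31.264
df = (4−1)(2−1) = 3. Since 31.264 > 6.251, reject the null hypothesis of independence at α = 0.1.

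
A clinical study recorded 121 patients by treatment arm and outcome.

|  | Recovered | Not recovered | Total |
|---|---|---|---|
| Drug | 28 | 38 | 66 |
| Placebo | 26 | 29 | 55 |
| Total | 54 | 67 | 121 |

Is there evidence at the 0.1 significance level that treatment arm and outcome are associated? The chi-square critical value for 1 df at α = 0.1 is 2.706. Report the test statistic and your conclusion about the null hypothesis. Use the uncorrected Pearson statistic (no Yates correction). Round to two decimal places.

Grand total N = 121.
Expected counts (row total × column total / N):
  Drug, Recovered: 66×54/121 = 29.455
  Drug, Not recovered: 66×67/121 = 36.545
  Placebo, Recovered: 55×54/121 = 24.545
  Placebo, Not recovered: 55×67/121 = 30.455
Contributions (O − E)²/E:
  (28 − 29.455)²/29.455 = 0.0719
  (38 − 36.545)²/36.545 = 0.0579
  (26 − 24.545)²/24.545 = 0.0863
  (29 − 30.455)²/30.455 = 0.0695
χ² = 0.0719 + 0.0579 + 0.0863 + 0.0695 = 0.29
df = (2−1)(2−1) = 1. Since 0.29 < 2.706, fail to reject the null hypothesis of independence at α = 0.1.

0.29; fail to reject H₀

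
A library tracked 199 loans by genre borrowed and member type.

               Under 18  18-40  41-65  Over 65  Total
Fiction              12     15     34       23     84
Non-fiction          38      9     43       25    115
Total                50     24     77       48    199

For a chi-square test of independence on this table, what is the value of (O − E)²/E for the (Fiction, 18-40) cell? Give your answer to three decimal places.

Row total (Fiction) = 84; column total (18-40) = 24; N = 199.
Expected count E = 84 × 24 / 199 = 10.1307.
Contribution = (O − E)²/E = (15 − 10.1307)² / 10.1307 = 2.340.

2.340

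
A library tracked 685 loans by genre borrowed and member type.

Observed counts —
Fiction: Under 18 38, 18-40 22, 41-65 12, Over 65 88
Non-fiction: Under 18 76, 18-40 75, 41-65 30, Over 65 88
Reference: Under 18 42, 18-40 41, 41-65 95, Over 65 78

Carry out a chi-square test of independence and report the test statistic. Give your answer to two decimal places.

Row totals: 160, 269, 256. Column totals: 156, 138, 137, 254. Grand total N = 685.
Expected counts (row total × column total / N):
  Fiction, Under 18: 160×156/685 = 36.438
  Fiction, 18-40: 160×138/685 = 32.234
  Fiction, 41-65: 160×137/685 = 32.000
  Fiction, Over 65: 160×254/685 = 59.328
  Non-fiction, Under 18: 269×156/685 = 61.261
  Non-fiction, 18-40: 269×138/685 = 54.193
  Non-fiction, 41-65: 269×137/685 = 53.800
  Non-fiction, Over 65: 269×254/685 = 99.746
  Reference, Under 18: 256×156/685 = 58.301
  Reference, 18-40: 256×138/685 = 51.574
  Reference, 41-65: 256×137/685 = 51.200
  Reference, Over 65: 256×254/685 = 94.926
Contributions (O − E)²/E:
  (38 − 36.438)²/36.438 = 0.0670
  (22 − 32.234)²/32.234 = 3.2492
  (12 − 32.000)²/32.000 = 12.5000
  (88 − 59.328)²/59.328 = 13.8566
  (76 − 61.261)²/61.261 = 3.5461
  (75 − 54.193)²/54.193 = 7.9887
  (30 − 53.800)²/53.800 = 10.5286
  (88 − 99.746)²/99.746 = 1.3832
  (42 − 58.301)²/58.301 = 4.5578
  (41 − 51.574)²/51.574 = 2.1679
  (95 − 51.200)²/51.200 = 37.4695
  (78 − 94.926)²/94.926 = 3.0180
χ² = 0.0670 + 3.2492 + 12.5000 + 13.8566 + 3.5461 + 7.9887 + 10.5286 + 1.3832 + 4.5578 + 2.1679 + 37.4695 + 3.0180 = 100.33

100.33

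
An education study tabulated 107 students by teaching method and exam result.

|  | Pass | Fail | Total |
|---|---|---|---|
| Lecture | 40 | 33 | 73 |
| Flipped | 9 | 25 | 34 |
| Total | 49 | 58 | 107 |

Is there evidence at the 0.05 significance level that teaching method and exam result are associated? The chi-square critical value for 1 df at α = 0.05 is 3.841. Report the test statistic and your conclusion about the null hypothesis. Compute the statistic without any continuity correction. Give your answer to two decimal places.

7.50; reject H₀

Grand total N = 107.
Expected counts (row total × column total / N):
  Lecture, Pass: 73×49/107 = 33.430
  Lecture, Fail: 73×58/107 = 39.570
  Flipped, Pass: 34×49/107 = 15.570
  Flipped, Fail: 34×58/107 = 18.430
Contributions (O − E)²/E:
  (40 − 33.430)²/33.430 = 1.2912
  (33 − 39.570)²/39.570 = 1.0908
  (9 − 15.570)²/15.570 = 2.7723
  (25 − 18.430)²/18.430 = 2.3421
χ² = 1.2912 + 1.0908 + 2.7723 + 2.3421 = 7.50
df = (2−1)(2−1) = 1. Since 7.50 > 3.841, reject the null hypothesis of independence at α = 0.05.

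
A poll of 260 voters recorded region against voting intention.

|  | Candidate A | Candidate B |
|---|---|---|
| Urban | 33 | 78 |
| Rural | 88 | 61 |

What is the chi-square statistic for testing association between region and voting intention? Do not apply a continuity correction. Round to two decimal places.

Row totals: 111, 149. Column totals: 121, 139. Grand total N = 260.
Expected counts (row total × column total / N):
  Urban, Candidate A: 111×121/260 = 51.658
  Urban, Candidate B: 111×139/260 = 59.342
  Rural, Candidate A: 149×121/260 = 69.342
  Rural, Candidate B: 149×139/260 = 79.658
Contributions (O − E)²/E:
  (33 − 51.658)²/51.658 = 6.7390
  (78 − 59.342)²/59.342 = 5.8664
  (88 − 69.342)²/69.342 = 5.0203
  (61 − 79.658)²/79.658 = 4.3702
χ² = 6.7390 + 5.8664 + 5.0203 + 4.3702 = 22.00

22.00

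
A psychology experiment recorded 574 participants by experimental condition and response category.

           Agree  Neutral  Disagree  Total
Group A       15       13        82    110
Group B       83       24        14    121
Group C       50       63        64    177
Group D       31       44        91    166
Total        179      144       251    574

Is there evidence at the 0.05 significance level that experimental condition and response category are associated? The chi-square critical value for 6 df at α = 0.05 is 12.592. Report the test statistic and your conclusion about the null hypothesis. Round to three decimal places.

Grand total N = 574.
Expected counts (row total × column total / N):
  Group A, Agree: 110×179/574 = 34.3031
  Group A, Neutral: 110×144/574 = 27.5958
  Group A, Disagree: 110×251/574 = 48.1010
  Group B, Agree: 121×179/574 = 37.7334
  Group B, Neutral: 121×144/574 = 30.3554
  Group B, Disagree: 121×251/574 = 52.9111
  Group C, Agree: 177×179/574 = 55.1969
  Group C, Neutral: 177×144/574 = 44.4042
  Group C, Disagree: 177×251/574 = 77.3990
  Group D, Agree: 166×179/574 = 51.7666
  Group D, Neutral: 166×144/574 = 41.6446
  Group D, Disagree: 166×251/574 = 72.5889
Contributions (O − E)²/E:
  (15 − 34.3031)²/34.3031 = 10.8623
  (13 − 27.5958)²/27.5958 = 7.7199
  (82 − 48.1010)²/48.1010 = 23.8902
  (83 − 37.7334)²/37.7334 = 54.3037
  (24 − 30.3554)²/30.3554 = 1.3306
  (14 − 52.9111)²/52.9111 = 28.6154
  (50 − 55.1969)²/55.1969 = 0.4893
  (63 − 44.4042)²/44.4042 = 7.7876
  (64 − 77.3990)²/77.3990 = 2.3196
  (31 − 51.7666)²/51.7666 = 8.3307
  (44 − 41.6446)²/41.6446 = 0.1332
  (91 − 72.5889)²/72.5889 = 4.6697
χ² = 10.8623 + 7.7199 + 23.8902 + 54.3037 + 1.3306 + 28.6154 + 0.4893 + 7.7876 + 2.3196 + 8.3307 + 0.1332 + 4.6697 = 150.452
df = (4−1)(3−1) = 6. Since 150.452 > 12.592, reject the null hypothesis of independence at α = 0.05.

150.452; reject H₀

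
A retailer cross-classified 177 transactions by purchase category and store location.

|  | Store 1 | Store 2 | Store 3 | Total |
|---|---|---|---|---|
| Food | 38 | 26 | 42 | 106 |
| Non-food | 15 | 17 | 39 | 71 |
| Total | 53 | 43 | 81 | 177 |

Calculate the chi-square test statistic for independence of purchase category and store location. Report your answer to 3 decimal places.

Grand total N = 177.
Expected counts (row total × column total / N):
  Food, Store 1: 106×53/177 = 31.7401
  Food, Store 2: 106×43/177 = 25.7514
  Food, Store 3: 106×81/177 = 48.5085
  Non-food, Store 1: 71×53/177 = 21.2599
  Non-food, Store 2: 71×43/177 = 17.2486
  Non-food, Store 3: 71×81/177 = 32.4915
Contributions (O − E)²/E:
  (38 − 31.7401)²/31.7401 = 1.2346
  (26 − 25.7514)²/25.7514 = 0.0024
  (42 − 48.5085)²/48.5085 = 0.8733
  (15 − 21.2599)²/21.2599 = 1.8432
  (17 − 17.2486)²/17.2486 = 0.0036
  (39 − 32.4915)²/32.4915 = 1.3037
χ² = 1.2346 + 0.0024 + 0.8733 + 1.8432 + 0.0036 + 1.3037 = 5.261

5.261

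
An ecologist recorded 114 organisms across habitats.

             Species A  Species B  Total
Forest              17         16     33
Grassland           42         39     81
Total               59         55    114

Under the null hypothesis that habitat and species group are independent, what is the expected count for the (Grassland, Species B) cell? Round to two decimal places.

Row total (Grassland) = 81; column total (Species B) = 55; grand total N = 114.
Expected count = (row total × column total) / N = 81 × 55 / 114 = 39.08.

39.08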